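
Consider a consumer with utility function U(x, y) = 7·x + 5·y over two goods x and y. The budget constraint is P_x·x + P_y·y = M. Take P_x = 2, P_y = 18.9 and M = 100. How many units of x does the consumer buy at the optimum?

Linear utility — the consumer picks whichever good has higher MU/price: 7/2 = 3.5 vs 5/18.9 = 0.2646.
x gives more utility per dollar, so spend all income on x: x* = M/P_x, y* = 0.
Numerically: x* = 50, y* = 0.

x* = 50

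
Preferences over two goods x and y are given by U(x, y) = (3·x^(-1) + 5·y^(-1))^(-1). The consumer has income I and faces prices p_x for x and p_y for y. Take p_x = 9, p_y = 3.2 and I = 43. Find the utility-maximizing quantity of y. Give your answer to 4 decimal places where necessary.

y* = 5.8448

Substitute y = (y/x)·x into the budget: x* = I/(p_x + p_y·(y/x)).
Numerically y/x = 2.165064, so x* = 43/(9 + 3.2·2.165064) = 2.6996 and y* = 2.165064·2.6996 = 5.8448.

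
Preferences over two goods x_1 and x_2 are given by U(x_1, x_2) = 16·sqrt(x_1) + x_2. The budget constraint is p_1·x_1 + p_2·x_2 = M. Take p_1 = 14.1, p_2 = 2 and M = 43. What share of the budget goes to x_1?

Utility is quasi-linear in x_2; the FOC for x_1 is 8/√x_1 = p_1/p_2.
Thus x_1* = (8·p_2/p_1)² — independent of M — with the rest of income spent on x_2.
Plugging in: x_1* = (8·2/14.1)² = 1.2877, x_2* = 12.422.
Expenditure on x_1: 14.1·1.2877 = 18.156; share = 0.4222.

share on x_1 = 0.4222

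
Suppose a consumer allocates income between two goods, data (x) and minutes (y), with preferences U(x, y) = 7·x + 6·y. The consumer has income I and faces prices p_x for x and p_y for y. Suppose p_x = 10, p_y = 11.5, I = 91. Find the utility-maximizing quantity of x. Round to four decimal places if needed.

Perfect substitutes: compare marginal utility per dollar. 7/p_x vs 6/p_y → 0.7 vs 0.5217.
x gives more utility per dollar, so spend all income on x: x* = I/p_x, y* = 0.
Numerically: x* = 9.1, y* = 0.

x* = 9.1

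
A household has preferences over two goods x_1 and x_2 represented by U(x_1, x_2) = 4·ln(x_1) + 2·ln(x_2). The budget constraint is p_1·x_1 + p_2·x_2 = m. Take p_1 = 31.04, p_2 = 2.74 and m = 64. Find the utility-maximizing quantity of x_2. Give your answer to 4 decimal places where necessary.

The MRS is 2·x_2/x_1. Set MRS = p_1/p_2.
So 4·p_2·x_2 = 2·p_1·x_1; combined with the budget, a share 2/3 of income goes to x_1.
Demand: x_1*(p_1,p_2,m) = 2/3·m/p_1 and x_2* = 1/3·m/p_2.
At p_1=31.04, p_2=2.74, m=64: x_2* = 1/3·64/2.74 = 7.7859.

x_2* = 7.7859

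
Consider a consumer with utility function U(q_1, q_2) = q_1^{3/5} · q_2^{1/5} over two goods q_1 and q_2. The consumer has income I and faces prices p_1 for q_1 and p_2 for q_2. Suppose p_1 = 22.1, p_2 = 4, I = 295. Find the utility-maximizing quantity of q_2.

The MRS is 3·q_2/q_1. Set MRS = p_1/p_2.
So 0.6·p_2·q_2 = 0.2·p_1·q_1; combined with the budget, a share 0.75 of income goes to q_1.
Demand: q_1*(p_1,p_2,I) = 0.75·I/p_1 and q_2* = 0.25·I/p_2.
At p_1=22.1, p_2=4, I=295: q_2* = 0.25·295/4 = 18.4375.

q_2* = 18.4375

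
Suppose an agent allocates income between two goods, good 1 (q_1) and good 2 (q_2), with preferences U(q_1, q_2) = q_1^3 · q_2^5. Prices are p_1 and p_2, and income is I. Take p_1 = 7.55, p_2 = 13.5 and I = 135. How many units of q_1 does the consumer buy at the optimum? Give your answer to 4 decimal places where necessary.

q_1* = 6.7053

The MRS is (3/5)·q_2/q_1. Set MRS = p_1/p_2.
So 3·p_2·q_2 = 5·p_1·q_1; combined with the budget, a share 0.375 of income goes to q_1.
Demand: q_1*(p_1,p_2,I) = 0.375·I/p_1 and q_2* = 0.625·I/p_2.
At p_1=7.55, p_2=13.5, I=135: q_1* = 0.375·135/7.55 = 6.7053.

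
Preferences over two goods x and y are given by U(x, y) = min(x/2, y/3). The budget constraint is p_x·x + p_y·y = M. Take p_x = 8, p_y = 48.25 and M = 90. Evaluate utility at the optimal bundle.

Demand: x*(p_x,p_y,M) = 2·M/(2·p_x + 3·p_y), y* = 3·M/(2·p_x + 3·p_y).
Here 2·8 + 3·48.25 = 160.75, giving x* = 1.1198 and y* = 1.6796.
Utility at the optimum: U(1.1198, 1.6796) = 0.5599.

V = 0.5599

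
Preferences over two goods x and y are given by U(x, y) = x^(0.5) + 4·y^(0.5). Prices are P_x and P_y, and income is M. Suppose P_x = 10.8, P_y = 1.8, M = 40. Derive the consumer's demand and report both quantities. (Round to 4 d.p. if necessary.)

With the ratio pinned down, the budget gives x* = M/(P_x + P_y·(y/x)) and y* = (y/x)·x*.
Numerically y/x = 576, so x* = 40/(10.8 + 1.8·576) = 0.0382 and y* = 576·0.0382 = 21.9931.

x* = 0.0382, y* = 21.9931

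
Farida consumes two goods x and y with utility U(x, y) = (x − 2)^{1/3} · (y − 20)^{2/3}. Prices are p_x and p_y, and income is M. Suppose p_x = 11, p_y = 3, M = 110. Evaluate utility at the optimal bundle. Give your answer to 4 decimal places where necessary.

V = 3.2027

After buying the subsistence bundle (2, 20), a share 1/3 of the remaining income goes to x: x* = 2 + 1/3·(M − 2p_x − 20p_y)/p_x.
Discretionary income = 110 − 2·11 − 20·3 = 28; x* = 2 + 1/3·28/11 = 2.8485; y* = 20 + 2/3·28/3 = 26.2222.
Utility at the optimum: U(2.8485, 26.2222) = 3.2027.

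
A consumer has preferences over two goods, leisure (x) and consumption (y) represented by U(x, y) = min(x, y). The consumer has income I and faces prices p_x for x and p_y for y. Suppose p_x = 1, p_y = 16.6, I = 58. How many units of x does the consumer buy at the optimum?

x* = 3.2955

With perfect complements, no substitution: consume in ratio x:y = 1:1.
Budget: p_x·x + p_y·x = I, so (p_x + p_y)·x = I.
Demand: x*(p_x,p_y,I) = I/(p_x + p_y), y* = I/(p_x + p_y).
Here 1 + 16.6 = 17.6, giving x* = 3.2955.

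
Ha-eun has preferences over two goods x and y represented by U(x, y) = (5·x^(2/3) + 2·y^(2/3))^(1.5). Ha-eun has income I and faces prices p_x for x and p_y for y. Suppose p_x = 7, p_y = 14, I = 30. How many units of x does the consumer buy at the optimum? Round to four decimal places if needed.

MRS = MU_x/MU_y = (5/2)·(y/x)^(1/3). Set equal to p_x/p_y.
Hence y/x = ((2/5)·p_x/p_y)^(1/(1/3)), i.e. raised to the 3 power.
Substitute y = (y/x)·x into the budget: x* = I/(p_x + p_y·(y/x)).
Numerically y/x = 0.008, so x* = 30/(7 + 14·0.008) = 4.2182.

x* = 4.2182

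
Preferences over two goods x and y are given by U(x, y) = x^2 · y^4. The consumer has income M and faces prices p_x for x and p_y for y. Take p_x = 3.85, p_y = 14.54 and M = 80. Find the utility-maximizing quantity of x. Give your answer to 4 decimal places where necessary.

x* = 6.9264

The MRS is (1/2)·y/x. Set MRS = p_x/p_y.
Rearranging, p_y·y = 2·p_x·x. Substituting into the budget gives p_x·x·(1 + 2) = M.
Demand: x*(p_x,p_y,M) = 1/3·M/p_x and y* = 2/3·M/p_y.
At p_x=3.85, p_y=14.54, M=80: x* = 1/3·80/3.85 = 6.9264.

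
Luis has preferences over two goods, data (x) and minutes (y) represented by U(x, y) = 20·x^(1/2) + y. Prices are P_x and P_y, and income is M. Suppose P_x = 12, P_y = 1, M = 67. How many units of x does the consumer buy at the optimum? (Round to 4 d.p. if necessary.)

x* = 0.6944

MU_x = 10/√x, MU_y = 1. Tangency: 10/√x = P_x/P_y.
Thus x* = (10·P_y/P_x)² — independent of M — with the rest of income spent on y.
Plugging in: x* = (10·1/12)² = 0.6944.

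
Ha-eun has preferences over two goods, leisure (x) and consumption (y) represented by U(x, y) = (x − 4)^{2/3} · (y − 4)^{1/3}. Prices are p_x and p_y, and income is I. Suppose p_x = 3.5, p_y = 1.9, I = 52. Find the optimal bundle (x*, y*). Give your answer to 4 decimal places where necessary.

This is Cobb-Douglas in (x−4, y−4): tangency gives 2/3·p_y·(y−4) = 1/3·p_x·(x−4).
After buying the subsistence bundle (4, 4), a share 2/3 of the remaining income goes to x: x* = 4 + 2/3·(I − 4p_x − 4p_y)/p_x.
Discretionary income = 52 − 4·3.5 − 4·1.9 = 30.4; x* = 4 + 2/3·30.4/3.5 = 9.7905; y* = 4 + 1/3·30.4/1.9 = 9.3333.

x* = 9.7905, y* = 9.3333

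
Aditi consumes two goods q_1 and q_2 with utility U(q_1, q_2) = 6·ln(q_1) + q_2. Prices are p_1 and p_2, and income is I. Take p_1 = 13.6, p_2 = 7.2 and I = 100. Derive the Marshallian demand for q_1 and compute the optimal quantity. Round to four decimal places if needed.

q_1* = 3.1765

At the given prices: q_1* = 6·7.2/13.6 = 3.1765.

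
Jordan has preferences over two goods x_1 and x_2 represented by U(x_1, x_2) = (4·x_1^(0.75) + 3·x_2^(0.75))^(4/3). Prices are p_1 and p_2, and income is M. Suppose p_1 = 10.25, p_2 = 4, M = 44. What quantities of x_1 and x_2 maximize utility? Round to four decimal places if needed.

From the CES first-order condition, (4/3)·(x_2/x_1)^(0.25) = p_1/p_2.
Hence x_2/x_1 = ((3/4)·p_1/p_2)^(1/(0.25)), i.e. raised to the 4 power.
Substitute x_2 = (x_2/x_1)·x_1 into the budget: x_1* = M/(p_1 + p_2·(x_2/x_1)).
Numerically x_2/x_1 = 13.642707, so x_1* = 44/(10.25 + 4·13.642707) = 0.6788 and x_2* = 13.642707·0.6788 = 9.2606.

x_1* = 0.6788, x_2* = 9.2606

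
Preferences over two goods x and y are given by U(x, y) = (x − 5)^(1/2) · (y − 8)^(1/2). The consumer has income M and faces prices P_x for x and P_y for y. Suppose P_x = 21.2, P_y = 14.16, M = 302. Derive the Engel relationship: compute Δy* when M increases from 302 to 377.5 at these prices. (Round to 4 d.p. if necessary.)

Δy* = 2.666

Substituting into the budget: x* = 5 + 0.5·(M − 5·P_x − 8·P_y)/P_x, and y* = 8 + 0.5·(…)/P_y.
Discretionary income = 302 − 5·21.2 − 8·14.16 = 82.72; y* = 8 + 0.5·82.72/14.16 = 10.9209.
At M' = 377.5: y* = 13.5869. Change: 13.5869 − 10.9209 = 2.666.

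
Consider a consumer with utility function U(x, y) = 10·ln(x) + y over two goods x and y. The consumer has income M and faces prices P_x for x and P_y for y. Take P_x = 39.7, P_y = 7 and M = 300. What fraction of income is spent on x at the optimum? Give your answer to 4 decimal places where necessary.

share on x = 0.2333

MU_x = 10/x, MU_y = 1. Tangency: 10/x = P_x/P_y.
So x*(P_x,P_y) = 10·P_y/P_x, independent of income; and y* = (M − 10·P_y)/P_y.
At the given prices: x* = 10·7/39.7 = 1.7632, and y* = 32.8571.
Expenditure on x: 39.7·1.7632 = 70; share = 0.2333.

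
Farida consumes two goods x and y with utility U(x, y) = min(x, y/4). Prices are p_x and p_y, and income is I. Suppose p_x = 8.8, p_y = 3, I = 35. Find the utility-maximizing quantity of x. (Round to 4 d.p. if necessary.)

x* = 1.6827

Demand: x*(p_x,p_y,I) = I/(p_x + 4·p_y), y* = 4·I/(p_x + 4·p_y).
Here 8.8 + 4·3 = 20.8, giving x* = 1.6827.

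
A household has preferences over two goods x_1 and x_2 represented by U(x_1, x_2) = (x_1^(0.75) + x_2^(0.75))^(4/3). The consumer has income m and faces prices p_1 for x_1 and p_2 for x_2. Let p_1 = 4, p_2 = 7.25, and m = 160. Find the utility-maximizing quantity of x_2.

x_2* = 3.1734

MRS = MU_x_1/MU_x_2 = (x_2/x_1)^(0.25). Set equal to p_1/p_2.
Solve for the ratio: x_2/x_1 = [p_1/p_2]^(4).
With the ratio pinned down, the budget gives x_1* = m/(p_1 + p_2·(x_2/x_1)) and x_2* = (x_2/x_1)·x_1*.
Numerically x_2/x_1 = 0.092659, so x_1* = 160/(4 + 7.25·0.092659) = 34.2482 and x_2* = 0.092659·34.2482 = 3.1734.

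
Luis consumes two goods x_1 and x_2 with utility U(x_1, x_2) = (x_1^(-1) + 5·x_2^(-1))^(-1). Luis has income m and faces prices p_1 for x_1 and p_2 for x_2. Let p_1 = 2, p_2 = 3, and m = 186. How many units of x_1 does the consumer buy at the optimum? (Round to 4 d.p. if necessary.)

x_1* = 24.8755

MRS = MU_x_1/MU_x_2 = (1/5)·(x_2/x_1)^(2). Set equal to p_1/p_2.
Hence x_2/x_1 = (5·p_1/p_2)^(1/(2)), i.e. raised to the 0.5 power.
Substitute x_2 = (x_2/x_1)·x_1 into the budget: x_1* = m/(p_1 + p_2·(x_2/x_1)).
Numerically x_2/x_1 = 1.825742, so x_1* = 186/(2 + 3·1.825742) = 24.8755.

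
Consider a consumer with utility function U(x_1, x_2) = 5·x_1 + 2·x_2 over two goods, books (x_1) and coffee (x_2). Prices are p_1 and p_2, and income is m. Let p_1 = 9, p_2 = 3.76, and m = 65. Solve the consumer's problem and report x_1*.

x_1* = 7.2222

Perfect substitutes: compare marginal utility per dollar. 5/p_1 vs 2/p_2 → 0.5556 vs 0.5319.
x_1 gives more utility per dollar, so spend all income on x_1: x_1* = m/p_1, x_2* = 0.
Numerically: x_1* = 7.2222, x_2* = 0.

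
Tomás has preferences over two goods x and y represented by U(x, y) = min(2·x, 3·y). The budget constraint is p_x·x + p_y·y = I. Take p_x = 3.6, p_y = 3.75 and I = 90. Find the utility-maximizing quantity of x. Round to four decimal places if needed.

With perfect complements, no substitution: consume in ratio x:y = 3:2.
Budget: p_x·x + p_y·(2/3)·x = I, so (3·p_x + 2·p_y)·x = 3·I.
Demand: x*(p_x,p_y,I) = 3·I/(3·p_x + 2·p_y), y* = 2·I/(3·p_x + 2·p_y).
Here 3·3.6 + 2·3.75 = 18.3, giving x* = 14.7541.

x* = 14.7541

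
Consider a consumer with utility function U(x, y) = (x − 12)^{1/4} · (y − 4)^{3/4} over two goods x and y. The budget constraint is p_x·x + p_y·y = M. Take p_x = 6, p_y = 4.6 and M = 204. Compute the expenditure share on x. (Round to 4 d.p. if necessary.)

Let x' = x−12, y' = y−4. MRS = (1/3)·y'/x' = p_x/p_y.
After buying the subsistence bundle (12, 4), a share 0.25 of the remaining income goes to x: x* = 12 + 0.25·(M − 12p_x − 4p_y)/p_x.
Discretionary income = 204 − 12·6 − 4·4.6 = 113.6; x* = 12 + 0.25·113.6/6 = 16.7333; y* = 4 + 0.75·113.6/4.6 = 22.5217.
Expenditure on x: 6·16.7333 = 100.4; share = 0.4922.

share on x = 0.4922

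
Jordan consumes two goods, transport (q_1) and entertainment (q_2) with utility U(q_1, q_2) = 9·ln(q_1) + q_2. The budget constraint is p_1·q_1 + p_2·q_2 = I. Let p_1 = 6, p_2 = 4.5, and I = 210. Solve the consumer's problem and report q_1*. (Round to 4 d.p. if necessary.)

Set MRS = p_1/p_2: (9/q_1)/1 = p_1/p_2.
So q_1*(p_1,p_2) = 9·p_2/p_1, independent of income; and q_2* = (I − 9·p_2)/p_2.
At the given prices: q_1* = 9·4.5/6 = 6.75.

q_1* = 6.75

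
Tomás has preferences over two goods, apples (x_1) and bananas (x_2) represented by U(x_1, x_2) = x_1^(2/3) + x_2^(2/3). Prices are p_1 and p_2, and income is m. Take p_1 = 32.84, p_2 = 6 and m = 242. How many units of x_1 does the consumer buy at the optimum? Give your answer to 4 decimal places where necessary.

x_1* = 0.238

MRS = MU_x_1/MU_x_2 = (x_2/x_1)^(1/3). Set equal to p_1/p_2.
Solve for the ratio: x_2/x_1 = [p_1/p_2]^(3).
Substitute x_2 = (x_2/x_1)·x_1 into the budget: x_1* = m/(p_1 + p_2·(x_2/x_1)).
Numerically x_2/x_1 = 163.966714, so x_1* = 242/(32.84 + 6·163.966714) = 0.238.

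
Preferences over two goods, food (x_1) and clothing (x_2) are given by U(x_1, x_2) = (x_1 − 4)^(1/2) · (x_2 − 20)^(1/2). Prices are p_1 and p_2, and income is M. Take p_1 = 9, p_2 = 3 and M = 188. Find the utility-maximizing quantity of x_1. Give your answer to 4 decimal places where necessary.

x_1* = 9.1111

Let x_1' = x_1−4, x_2' = x_2−20. MRS = x_2'/x_1' = p_1/p_2.
After buying the subsistence bundle (4, 20), a share 0.5 of the remaining income goes to x_1: x_1* = 4 + 0.5·(M − 4p_1 − 20p_2)/p_1.
Discretionary income = 188 − 4·9 − 20·3 = 92; x_1* = 4 + 0.5·92/9 = 9.1111.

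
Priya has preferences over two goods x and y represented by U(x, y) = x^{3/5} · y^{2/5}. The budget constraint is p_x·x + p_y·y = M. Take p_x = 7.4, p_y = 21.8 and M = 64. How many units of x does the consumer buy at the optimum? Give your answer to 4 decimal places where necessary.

x* = 5.1892

Tangency: MRS = (3/2)·y/x = p_x/p_y.
So 0.6·p_y·y = 0.4·p_x·x; combined with the budget, a share 0.6 of income goes to x.
Demand: x*(p_x,p_y,M) = 0.6·M/p_x and y* = 0.4·M/p_y.
At p_x=7.4, p_y=21.8, M=64: x* = 0.6·64/7.4 = 5.1892.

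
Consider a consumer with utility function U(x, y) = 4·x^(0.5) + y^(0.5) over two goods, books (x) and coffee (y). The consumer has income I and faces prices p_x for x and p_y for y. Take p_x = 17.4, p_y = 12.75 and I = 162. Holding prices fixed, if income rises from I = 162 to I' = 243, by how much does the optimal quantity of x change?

Δx* = 4.2893

With the ratio pinned down, the budget gives x* = I/(p_x + p_y·(y/x)) and y* = (y/x)·x*.
Numerically y/x = 0.116401, so x* = 162/(17.4 + 12.75·0.116401) = 8.5786.
At I' = 243: x* = 12.868. Change: 12.868 − 8.5786 = 4.2893.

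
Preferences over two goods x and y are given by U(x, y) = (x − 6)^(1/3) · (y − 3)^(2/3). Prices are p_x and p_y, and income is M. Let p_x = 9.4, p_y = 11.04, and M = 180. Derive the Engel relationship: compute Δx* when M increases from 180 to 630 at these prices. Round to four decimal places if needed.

Let x' = x−6, y' = y−3. MRS = (1/2)·y'/x' = p_x/p_y.
After buying the subsistence bundle (6, 3), a share 1/3 of the remaining income goes to x: x* = 6 + 1/3·(M − 6p_x − 3p_y)/p_x.
Discretionary income = 180 − 6·9.4 − 3·11.04 = 90.48; x* = 6 + 1/3·90.48/9.4 = 9.2085.
At M' = 630: x* = 25.166. Change: 25.166 − 9.2085 = 15.9574.

Δx* = 15.9574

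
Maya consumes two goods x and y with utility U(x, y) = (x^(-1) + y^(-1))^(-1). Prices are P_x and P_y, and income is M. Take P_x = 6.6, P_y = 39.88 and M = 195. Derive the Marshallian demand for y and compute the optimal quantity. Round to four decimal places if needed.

y* = 3.4757

MU_x ∝ x^(-2), MU_y ∝ y^(-2), so MRS = (y/x)^(2) = P_x/P_y.
Hence y/x = (P_x/P_y)^(1/(2)), i.e. raised to the 0.5 power.
With the ratio pinned down, the budget gives x* = M/(P_x + P_y·(y/x)) and y* = (y/x)·x*.
Numerically y/x = 0.406813, so x* = 195/(6.6 + 39.88·0.406813) = 8.5438 and y* = 0.406813·8.5438 = 3.4757.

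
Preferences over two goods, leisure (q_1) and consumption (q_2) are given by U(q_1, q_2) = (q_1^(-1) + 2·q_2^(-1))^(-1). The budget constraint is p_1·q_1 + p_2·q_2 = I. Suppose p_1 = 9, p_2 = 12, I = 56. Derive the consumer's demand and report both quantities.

q_1* = 2.3632, q_2* = 2.8943

With the ratio pinned down, the budget gives q_1* = I/(p_1 + p_2·(q_2/q_1)) and q_2* = (q_2/q_1)·q_1*.
Numerically q_2/q_1 = 1.224745, so q_1* = 56/(9 + 12·1.224745) = 2.3632 and q_2* = 1.224745·2.3632 = 2.8943.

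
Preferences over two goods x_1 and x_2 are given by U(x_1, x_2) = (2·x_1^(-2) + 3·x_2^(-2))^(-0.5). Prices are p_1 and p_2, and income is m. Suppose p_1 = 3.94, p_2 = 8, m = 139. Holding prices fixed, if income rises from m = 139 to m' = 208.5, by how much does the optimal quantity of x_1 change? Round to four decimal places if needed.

Δx_1* = 6.2209

From the CES first-order condition, (2/3)·(x_2/x_1)^(3) = p_1/p_2.
Solve for the ratio: x_2/x_1 = [(3/2)·p_1/p_2]^(1/3).
With the ratio pinned down, the budget gives x_1* = m/(p_1 + p_2·(x_2/x_1)) and x_2* = (x_2/x_1)·x_1*.
Numerically x_2/x_1 = 0.903995, so x_1* = 139/(3.94 + 8·0.903995) = 12.4419.
At m' = 208.5: x_1* = 18.6628. Change: 18.6628 − 12.4419 = 6.2209.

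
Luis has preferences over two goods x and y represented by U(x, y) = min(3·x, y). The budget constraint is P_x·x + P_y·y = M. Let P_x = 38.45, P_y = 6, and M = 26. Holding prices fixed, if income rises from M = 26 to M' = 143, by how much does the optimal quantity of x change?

Leontief preferences: the optimum is at the kink where x/1 = y/3, i.e. y = 3·x.
Budget: P_x·x + P_y·3·x = M, so (P_x + 3·P_y)·x = M.
Demand: x*(P_x,P_y,M) = M/(P_x + 3·P_y), y* = 3·M/(P_x + 3·P_y).
Here 38.45 + 3·6 = 56.45, giving x* = 0.4606.
At M' = 143: x* = 2.5332. Change: 2.5332 − 0.4606 = 2.0726.

Δx* = 2.0726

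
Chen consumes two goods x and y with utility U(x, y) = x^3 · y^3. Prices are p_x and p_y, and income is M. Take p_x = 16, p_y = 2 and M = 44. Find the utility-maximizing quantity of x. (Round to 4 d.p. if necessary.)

x* = 1.375

MU_x/MU_y = (3·y)/(3·x); tangency sets this equal to p_x/p_y.
So 3·p_y·y = 3·p_x·x; combined with the budget, a share 0.5 of income goes to x.
Demand: x*(p_x,p_y,M) = 0.5·M/p_x and y* = 0.5·M/p_y.
At p_x=16, p_y=2, M=44: x* = 0.5·44/16 = 1.375.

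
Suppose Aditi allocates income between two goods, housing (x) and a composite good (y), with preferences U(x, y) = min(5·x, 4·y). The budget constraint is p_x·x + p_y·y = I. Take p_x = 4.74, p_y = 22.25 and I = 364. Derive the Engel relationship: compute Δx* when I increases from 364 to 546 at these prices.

Δx* = 5.591

With perfect complements, no substitution: consume in ratio x:y = 4:5.
Budget: p_x·x + p_y·(5/4)·x = I, so (4·p_x + 5·p_y)·x = 4·I.
Demand: x*(p_x,p_y,I) = 4·I/(4·p_x + 5·p_y), y* = 5·I/(4·p_x + 5·p_y).
Here 4·4.74 + 5·22.25 = 130.21, giving x* = 11.1819.
At I' = 546: x* = 16.7729. Change: 16.7729 − 11.1819 = 5.591.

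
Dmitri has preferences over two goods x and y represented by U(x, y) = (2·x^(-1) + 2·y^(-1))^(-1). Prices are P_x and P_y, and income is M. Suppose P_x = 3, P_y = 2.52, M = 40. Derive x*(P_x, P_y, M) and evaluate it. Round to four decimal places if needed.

From the CES first-order condition, (y/x)^(2) = P_x/P_y.
Solve for the ratio: y/x = [P_x/P_y]^(0.5).
With the ratio pinned down, the budget gives x* = M/(P_x + P_y·(y/x)) and y* = (y/x)·x*.
Numerically y/x = 1.091089, so x* = 40/(3 + 2.52·1.091089) = 6.9571.

x* = 6.9571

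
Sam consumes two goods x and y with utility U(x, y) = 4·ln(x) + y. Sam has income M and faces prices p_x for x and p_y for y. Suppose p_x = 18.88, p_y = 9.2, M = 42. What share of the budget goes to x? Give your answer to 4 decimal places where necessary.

Set MRS = p_x/p_y: (4/x)/1 = p_x/p_y.
So x*(p_x,p_y) = 4·p_y/p_x, independent of income; and y* = (M − 4·p_y)/p_y.
At the given prices: x* = 4·9.2/18.88 = 1.9492, and y* = 0.5652.
Expenditure on x: 18.88·1.9492 = 36.8; share = 0.8762.

share on x = 0.8762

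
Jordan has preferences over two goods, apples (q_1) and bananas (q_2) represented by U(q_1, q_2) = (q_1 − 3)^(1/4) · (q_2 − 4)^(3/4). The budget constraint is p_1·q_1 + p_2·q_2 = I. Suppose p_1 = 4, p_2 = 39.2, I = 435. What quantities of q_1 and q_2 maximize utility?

q_1* = 19.6375, q_2* = 9.0931

After buying the subsistence bundle (3, 4), a share 0.25 of the remaining income goes to q_1: q_1* = 3 + 0.25·(I − 3p_1 − 4p_2)/p_1.
Discretionary income = 435 − 3·4 − 4·39.2 = 266.2; q_1* = 3 + 0.25·266.2/4 = 19.6375; q_2* = 4 + 0.75·266.2/39.2 = 9.0931.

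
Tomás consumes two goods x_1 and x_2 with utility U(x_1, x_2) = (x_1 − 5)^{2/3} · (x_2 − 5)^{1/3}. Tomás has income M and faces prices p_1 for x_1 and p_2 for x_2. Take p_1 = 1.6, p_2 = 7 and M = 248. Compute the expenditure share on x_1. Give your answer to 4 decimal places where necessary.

share on x_1 = 0.5833

MRS = 2·(x_2−5)/(x_1−5). Tangency with p_1/p_2 gives x_2−5 = (1/2)·(p_1/p_2)·(x_1−5).
Substituting into the budget: x_1* = 5 + 2/3·(M − 5·p_1 − 5·p_2)/p_1, and x_2* = 5 + 1/3·(…)/p_2.
Discretionary income = 248 − 5·1.6 − 5·7 = 205; x_1* = 5 + 2/3·205/1.6 = 90.4167; x_2* = 5 + 1/3·205/7 = 14.7619.
Expenditure on x_1: 1.6·90.4167 = 144.6667; share = 0.5833.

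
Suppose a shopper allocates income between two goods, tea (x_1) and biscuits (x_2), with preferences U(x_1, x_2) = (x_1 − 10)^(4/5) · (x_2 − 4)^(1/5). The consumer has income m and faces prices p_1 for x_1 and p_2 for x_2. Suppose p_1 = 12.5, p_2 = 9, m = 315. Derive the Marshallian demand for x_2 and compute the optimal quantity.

MRS = 4·(x_2−4)/(x_1−10). Tangency with p_1/p_2 gives x_2−4 = (1/4)·(p_1/p_2)·(x_1−10).
Substituting into the budget: x_1* = 10 + 0.8·(m − 10·p_1 − 4·p_2)/p_1, and x_2* = 4 + 0.2·(…)/p_2.
Discretionary income = 315 − 10·12.5 − 4·9 = 154; x_2* = 4 + 0.2·154/9 = 7.4222.

x_2* = 7.4222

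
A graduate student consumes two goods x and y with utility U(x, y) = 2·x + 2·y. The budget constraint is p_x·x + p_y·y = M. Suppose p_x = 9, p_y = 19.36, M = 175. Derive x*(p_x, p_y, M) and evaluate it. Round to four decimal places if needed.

x* = 19.4444

Perfect substitutes: compare marginal utility per dollar. 2/p_x vs 2/p_y → 0.2222 vs 0.1033.
x gives more utility per dollar, so spend all income on x: x* = M/p_x, y* = 0.
Numerically: x* = 19.4444, y* = 0.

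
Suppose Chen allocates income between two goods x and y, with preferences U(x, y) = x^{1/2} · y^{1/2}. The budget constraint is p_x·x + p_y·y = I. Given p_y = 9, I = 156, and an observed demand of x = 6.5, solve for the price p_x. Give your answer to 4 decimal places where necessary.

The MRS is y/x. Set MRS = p_x/p_y.
Rearranging, p_y·y = p_x·x. Substituting into the budget gives p_x·x·(1 + 1) = I.
Demand: x*(p_x,p_y,I) = 0.5·I/p_x and y* = 0.5·I/p_y.
Set x* = 6.5 in the demand function and solve for p_x: p_x = 12.

p_x = 12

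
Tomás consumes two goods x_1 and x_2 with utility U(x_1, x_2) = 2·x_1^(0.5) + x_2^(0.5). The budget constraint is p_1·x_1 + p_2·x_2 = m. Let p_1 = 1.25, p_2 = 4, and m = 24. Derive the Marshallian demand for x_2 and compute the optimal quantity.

x_2* = 0.4348

Substitute x_2 = (x_2/x_1)·x_1 into the budget: x_1* = m/(p_1 + p_2·(x_2/x_1)).
Numerically x_2/x_1 = 0.024414, so x_1* = 24/(1.25 + 4·0.024414) = 17.8087 and x_2* = 0.024414·17.8087 = 0.4348.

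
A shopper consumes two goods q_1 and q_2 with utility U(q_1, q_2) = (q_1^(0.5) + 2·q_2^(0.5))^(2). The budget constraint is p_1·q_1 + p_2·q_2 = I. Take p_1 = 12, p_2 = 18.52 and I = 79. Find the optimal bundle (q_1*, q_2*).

With the ratio pinned down, the budget gives q_1* = I/(p_1 + p_2·(q_2/q_1)) and q_2* = (q_2/q_1)·q_1*.
Numerically q_2/q_1 = 1.679347, so q_1* = 79/(12 + 18.52·1.679347) = 1.8329 and q_2* = 1.679347·1.8329 = 3.078.

q_1* = 1.8329, q_2* = 3.078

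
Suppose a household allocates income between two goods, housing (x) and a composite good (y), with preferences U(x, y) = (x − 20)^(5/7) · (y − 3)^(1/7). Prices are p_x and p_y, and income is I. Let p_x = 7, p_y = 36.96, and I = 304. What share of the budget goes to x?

share on x = 0.6061

MRS = 5·(y−3)/(x−20). Tangency with p_x/p_y gives y−3 = (1/5)·(p_x/p_y)·(x−20).
Substituting into the budget: x* = 20 + 5/6·(I − 20·p_x − 3·p_y)/p_x, and y* = 3 + 1/6·(…)/p_y.
Discretionary income = 304 − 20·7 − 3·36.96 = 53.12; x* = 20 + 5/6·53.12/7 = 26.3238; y* = 3 + 1/6·53.12/36.96 = 3.2395.
Expenditure on x: 7·26.3238 = 184.2667; share = 0.6061.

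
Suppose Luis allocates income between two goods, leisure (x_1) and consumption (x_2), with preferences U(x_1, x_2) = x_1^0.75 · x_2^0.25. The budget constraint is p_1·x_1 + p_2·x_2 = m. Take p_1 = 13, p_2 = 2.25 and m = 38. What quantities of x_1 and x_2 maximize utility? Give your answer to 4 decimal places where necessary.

Tangency: MRS = 3·x_2/x_1 = p_1/p_2.
Rearranging, p_2·x_2 = (1/3)·p_1·x_1. Substituting into the budget gives p_1·x_1·(1 + (1/3)) = m.
Demand: x_1*(p_1,p_2,m) = 0.75·m/p_1 and x_2* = 0.25·m/p_2.
At p_1=13, p_2=2.25, m=38: x_1* = 0.75·38/13 = 2.1923, x_2* = 4.2222.

x_1* = 2.1923, x_2* = 4.2222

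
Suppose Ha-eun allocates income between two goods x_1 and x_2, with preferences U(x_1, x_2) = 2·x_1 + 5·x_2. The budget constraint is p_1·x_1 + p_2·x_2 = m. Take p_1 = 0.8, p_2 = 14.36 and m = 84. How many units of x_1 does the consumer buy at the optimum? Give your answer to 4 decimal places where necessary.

x_1* = 105

Perfect substitutes: compare marginal utility per dollar. 2/p_1 vs 5/p_2 → 2.5 vs 0.3482.
x_1 gives more utility per dollar, so spend all income on x_1: x_1* = m/p_1, x_2* = 0.
Numerically: x_1* = 105, x_2* = 0.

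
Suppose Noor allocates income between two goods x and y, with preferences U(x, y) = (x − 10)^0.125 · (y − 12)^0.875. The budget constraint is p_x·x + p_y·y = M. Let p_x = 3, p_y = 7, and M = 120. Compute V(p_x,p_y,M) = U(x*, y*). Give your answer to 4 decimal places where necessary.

V = 0.6538

Let x' = x−10, y' = y−12. MRS = (1/7)·y'/x' = p_x/p_y.
Substituting into the budget: x* = 10 + 0.125·(M − 10·p_x − 12·p_y)/p_x, and y* = 12 + 0.875·(…)/p_y.
Discretionary income = 120 − 10·3 − 12·7 = 6; x* = 10 + 0.125·6/3 = 10.25; y* = 12 + 0.875·6/7 = 12.75.
Utility at the optimum: U(10.25, 12.75) = 0.6538.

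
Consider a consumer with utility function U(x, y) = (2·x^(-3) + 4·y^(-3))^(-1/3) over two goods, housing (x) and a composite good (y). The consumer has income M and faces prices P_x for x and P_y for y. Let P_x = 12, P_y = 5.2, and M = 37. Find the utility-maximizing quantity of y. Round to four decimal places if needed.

y* = 2.7639

MRS = MU_x/MU_y = (1/2)·(y/x)^(4). Set equal to P_x/P_y.
Hence y/x = (2·P_x/P_y)^(1/(4)), i.e. raised to the 0.25 power.
With the ratio pinned down, the budget gives x* = M/(P_x + P_y·(y/x)) and y* = (y/x)·x*.
Numerically y/x = 1.465723, so x* = 37/(12 + 5.2·1.465723) = 1.8857 and y* = 1.465723·1.8857 = 2.7639.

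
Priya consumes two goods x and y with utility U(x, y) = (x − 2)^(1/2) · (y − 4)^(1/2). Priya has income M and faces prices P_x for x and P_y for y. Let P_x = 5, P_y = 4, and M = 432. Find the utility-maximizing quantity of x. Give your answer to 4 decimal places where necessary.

x* = 42.6

MRS = (y−4)/(x−2). Tangency with P_x/P_y gives y−4 = (P_x/P_y)·(x−2).
After buying the subsistence bundle (2, 4), a share 0.5 of the remaining income goes to x: x* = 2 + 0.5·(M − 2P_x − 4P_y)/P_x.
Discretionary income = 432 − 2·5 − 4·4 = 406; x* = 2 + 0.5·406/5 = 42.6.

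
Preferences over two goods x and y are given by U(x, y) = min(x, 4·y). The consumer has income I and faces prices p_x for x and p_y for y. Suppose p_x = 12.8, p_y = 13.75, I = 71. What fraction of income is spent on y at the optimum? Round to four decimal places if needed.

share on y = 0.2117

Here 4·12.8 + 13.75 = 64.95, giving x* = 4.3726 and y* = 1.0931.
Expenditure on y: 13.75·1.0931 = 15.0308; share = 0.2117.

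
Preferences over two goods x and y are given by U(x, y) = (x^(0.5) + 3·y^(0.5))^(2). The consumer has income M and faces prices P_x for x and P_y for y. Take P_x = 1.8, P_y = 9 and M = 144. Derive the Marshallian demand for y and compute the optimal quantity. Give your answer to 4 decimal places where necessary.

From the CES first-order condition, (1/3)·(y/x)^(0.5) = P_x/P_y.
Hence y/x = (3·P_x/P_y)^(1/(0.5)), i.e. raised to the 2 power.
With the ratio pinned down, the budget gives x* = M/(P_x + P_y·(y/x)) and y* = (y/x)·x*.
Numerically y/x = 0.36, so x* = 144/(1.8 + 9·0.36) = 28.5714 and y* = 0.36·28.5714 = 10.2857.

y* = 10.2857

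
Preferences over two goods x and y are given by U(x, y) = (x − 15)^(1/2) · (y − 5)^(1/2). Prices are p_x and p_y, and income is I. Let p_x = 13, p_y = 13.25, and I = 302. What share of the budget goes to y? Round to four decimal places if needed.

share on y = 0.2868

This is Cobb-Douglas in (x−15, y−5): tangency gives 0.5·p_y·(y−5) = 0.5·p_x·(x−15).
Substituting into the budget: x* = 15 + 0.5·(I − 15·p_x − 5·p_y)/p_x, and y* = 5 + 0.5·(…)/p_y.
Discretionary income = 302 − 15·13 − 5·13.25 = 40.75; x* = 15 + 0.5·40.75/13 = 16.5673; y* = 5 + 0.5·40.75/13.25 = 6.5377.
Expenditure on y: 13.25·6.5377 = 86.625; share = 0.2868.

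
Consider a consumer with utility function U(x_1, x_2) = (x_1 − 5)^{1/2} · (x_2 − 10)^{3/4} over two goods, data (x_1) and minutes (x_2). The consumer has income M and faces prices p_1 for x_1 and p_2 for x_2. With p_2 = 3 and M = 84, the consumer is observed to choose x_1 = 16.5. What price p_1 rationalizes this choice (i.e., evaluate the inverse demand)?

p_1 = 1.6

This is Cobb-Douglas in (x_1−5, x_2−10): tangency gives 0.5·p_2·(x_2−10) = 0.75·p_1·(x_1−5).
After buying the subsistence bundle (5, 10), a share 0.4 of the remaining income goes to x_1: x_1* = 5 + 0.4·(M − 5p_1 − 10p_2)/p_1.
Set x_1* = 16.5 in the demand function and solve for p_1: p_1 = 1.6.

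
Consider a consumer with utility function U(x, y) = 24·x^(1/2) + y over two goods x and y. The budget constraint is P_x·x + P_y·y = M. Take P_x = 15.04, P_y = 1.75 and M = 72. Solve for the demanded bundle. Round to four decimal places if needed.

MU_x = 12/√x, MU_y = 1. Tangency: 12/√x = P_x/P_y.
Solve: √x = 12·P_y/P_x, so x*(P_x,P_y) = (12·P_y/P_x)², and y* = (M − P_x·x*)/P_y.
Plugging in: x* = (12·1.75/15.04)² = 1.9496, y* = 24.3875.

x* = 1.9496, y* = 24.3875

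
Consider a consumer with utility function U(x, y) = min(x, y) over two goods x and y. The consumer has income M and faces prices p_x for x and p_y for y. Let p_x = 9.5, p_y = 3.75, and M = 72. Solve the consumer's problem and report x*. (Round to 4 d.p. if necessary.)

x* = 5.434

With perfect complements, no substitution: consume in ratio x:y = 1:1.
Budget: p_x·x + p_y·x = M, so (p_x + p_y)·x = M.
Demand: x*(p_x,p_y,M) = M/(p_x + p_y), y* = M/(p_x + p_y).
Here 9.5 + 3.75 = 13.25, giving x* = 5.434.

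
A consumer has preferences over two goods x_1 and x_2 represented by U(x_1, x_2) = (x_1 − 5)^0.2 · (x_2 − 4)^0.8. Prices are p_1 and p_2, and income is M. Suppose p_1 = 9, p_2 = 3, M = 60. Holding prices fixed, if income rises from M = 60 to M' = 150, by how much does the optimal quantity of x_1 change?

Δx_1* = 2

This is Cobb-Douglas in (x_1−5, x_2−4): tangency gives 0.2·p_2·(x_2−4) = 0.8·p_1·(x_1−5).
After buying the subsistence bundle (5, 4), a share 0.2 of the remaining income goes to x_1: x_1* = 5 + 0.2·(M − 5p_1 − 4p_2)/p_1.
Discretionary income = 60 − 5·9 − 4·3 = 3; x_1* = 5 + 0.2·3/9 = 5.0667.
At M' = 150: x_1* = 7.0667. Change: 7.0667 − 5.0667 = 2.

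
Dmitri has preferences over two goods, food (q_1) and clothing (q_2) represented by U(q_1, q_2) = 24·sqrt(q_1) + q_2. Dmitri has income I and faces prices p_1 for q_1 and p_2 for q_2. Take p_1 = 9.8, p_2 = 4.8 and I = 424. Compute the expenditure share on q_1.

share on q_1 = 0.7985

Set MRS = p_1/p_2: 12·q_1^(−1/2) = p_1/p_2.
Solve: √q_1 = 12·p_2/p_1, so q_1*(p_1,p_2) = (12·p_2/p_1)², and q_2* = (I − p_1·q_1*)/p_2.
Plugging in: q_1* = (12·4.8/9.8)² = 34.5456, q_2* = 17.8027.
Expenditure on q_1: 9.8·34.5456 = 338.5469; share = 0.7985.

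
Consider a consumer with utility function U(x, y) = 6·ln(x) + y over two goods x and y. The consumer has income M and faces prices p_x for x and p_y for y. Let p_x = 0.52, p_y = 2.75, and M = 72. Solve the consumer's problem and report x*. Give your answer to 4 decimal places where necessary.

MU_x = 6/x, MU_y = 1. Tangency: 6/x = p_x/p_y.
So x*(p_x,p_y) = 6·p_y/p_x, independent of income; and y* = (M − 6·p_y)/p_y.
At the given prices: x* = 6·2.75/0.52 = 31.7308.

x* = 31.7308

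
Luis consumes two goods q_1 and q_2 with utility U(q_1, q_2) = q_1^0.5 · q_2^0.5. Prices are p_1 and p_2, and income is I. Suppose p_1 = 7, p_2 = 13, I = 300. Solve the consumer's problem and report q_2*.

q_2* = 11.5385

The MRS is q_2/q_1. Set MRS = p_1/p_2.
So 0.5·p_2·q_2 = 0.5·p_1·q_1; combined with the budget, a share 0.5 of income goes to q_1.
Demand: q_1*(p_1,p_2,I) = 0.5·I/p_1 and q_2* = 0.5·I/p_2.
At p_1=7, p_2=13, I=300: q_2* = 0.5·300/13 = 11.5385.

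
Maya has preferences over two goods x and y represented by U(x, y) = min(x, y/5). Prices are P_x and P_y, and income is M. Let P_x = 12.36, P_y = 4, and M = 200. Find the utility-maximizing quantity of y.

With perfect complements, no substitution: consume in ratio x:y = 1:5.
Budget: P_x·x + P_y·5·x = M, so (P_x + 5·P_y)·x = M.
Demand: x*(P_x,P_y,M) = M/(P_x + 5·P_y), y* = 5·M/(P_x + 5·P_y).
Here 12.36 + 5·4 = 32.36, giving y* = 30.9023.

y* = 30.9023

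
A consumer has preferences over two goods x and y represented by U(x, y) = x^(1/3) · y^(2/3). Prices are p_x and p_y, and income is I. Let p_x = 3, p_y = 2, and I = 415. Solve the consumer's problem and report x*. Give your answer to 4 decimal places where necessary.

The MRS is (1/2)·y/x. Set MRS = p_x/p_y.
Rearranging, p_y·y = 2·p_x·x. Substituting into the budget gives p_x·x·(1 + 2) = I.
Demand: x*(p_x,p_y,I) = 1/3·I/p_x and y* = 2/3·I/p_y.
At p_x=3, p_y=2, I=415: x* = 1/3·415/3 = 46.1111.

x* = 46.1111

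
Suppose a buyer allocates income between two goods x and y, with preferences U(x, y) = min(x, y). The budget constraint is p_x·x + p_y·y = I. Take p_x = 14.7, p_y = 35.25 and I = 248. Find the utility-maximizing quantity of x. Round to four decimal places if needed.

x* = 4.965

Here 14.7 + 35.25 = 49.95, giving x* = 4.965.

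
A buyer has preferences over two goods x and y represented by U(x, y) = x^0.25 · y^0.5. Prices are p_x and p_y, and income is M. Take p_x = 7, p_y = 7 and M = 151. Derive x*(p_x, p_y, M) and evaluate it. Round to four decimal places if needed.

MU_x/MU_y = (0.25·y)/(0.5·x); tangency sets this equal to p_x/p_y.
Rearranging, p_y·y = 2·p_x·x. Substituting into the budget gives p_x·x·(1 + 2) = M.
Demand: x*(p_x,p_y,M) = 1/3·M/p_x and y* = 2/3·M/p_y.
At p_x=7, p_y=7, M=151: x* = 1/3·151/7 = 7.1905.

x* = 7.1905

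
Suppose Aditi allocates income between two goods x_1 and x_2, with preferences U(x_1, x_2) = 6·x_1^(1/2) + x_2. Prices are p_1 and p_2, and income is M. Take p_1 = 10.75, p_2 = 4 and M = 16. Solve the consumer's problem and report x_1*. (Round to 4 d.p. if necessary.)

x_1* = 1.2461

Set MRS = p_1/p_2: 3·x_1^(−1/2) = p_1/p_2.
Thus x_1* = (3·p_2/p_1)² — independent of M — with the rest of income spent on x_2.
Plugging in: x_1* = (3·4/10.75)² = 1.2461.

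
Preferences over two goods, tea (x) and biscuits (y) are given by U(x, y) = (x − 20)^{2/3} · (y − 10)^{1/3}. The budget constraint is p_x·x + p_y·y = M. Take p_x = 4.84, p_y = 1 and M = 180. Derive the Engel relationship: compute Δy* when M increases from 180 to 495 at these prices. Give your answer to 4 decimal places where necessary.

Let x' = x−20, y' = y−10. MRS = 2·y'/x' = p_x/p_y.
After buying the subsistence bundle (20, 10), a share 2/3 of the remaining income goes to x: x* = 20 + 2/3·(M − 20p_x − 10p_y)/p_x.
Discretionary income = 180 − 20·4.84 − 10·1 = 73.2; y* = 10 + 1/3·73.2/1 = 34.4.
At M' = 495: y* = 139.4. Change: 139.4 − 34.4 = 105.

Δy* = 105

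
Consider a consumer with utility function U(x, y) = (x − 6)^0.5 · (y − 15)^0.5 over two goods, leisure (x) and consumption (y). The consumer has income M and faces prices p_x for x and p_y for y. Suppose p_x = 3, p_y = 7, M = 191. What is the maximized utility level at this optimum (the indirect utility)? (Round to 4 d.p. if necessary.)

V = 7.4194

This is Cobb-Douglas in (x−6, y−15): tangency gives 0.5·p_y·(y−15) = 0.5·p_x·(x−6).
After buying the subsistence bundle (6, 15), a share 0.5 of the remaining income goes to x: x* = 6 + 0.5·(M − 6p_x − 15p_y)/p_x.
Discretionary income = 191 − 6·3 − 15·7 = 68; x* = 6 + 0.5·68/3 = 17.3333; y* = 15 + 0.5·68/7 = 19.8571.
Utility at the optimum: U(17.3333, 19.8571) = 7.4194.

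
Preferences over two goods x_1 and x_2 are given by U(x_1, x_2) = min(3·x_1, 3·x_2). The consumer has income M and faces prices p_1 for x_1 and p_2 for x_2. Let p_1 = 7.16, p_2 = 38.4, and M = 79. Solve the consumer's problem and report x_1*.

Leontief preferences: the optimum is at the kink where x_1/3 = x_2/3, i.e. x_2 = x_1.
Budget: p_1·x_1 + p_2·x_1 = M, so (3·p_1 + 3·p_2)·x_1 = 3·M.
Demand: x_1*(p_1,p_2,M) = 3·M/(3·p_1 + 3·p_2), x_2* = 3·M/(3·p_1 + 3·p_2).
Here 3·7.16 + 3·38.4 = 136.68, giving x_1* = 1.734.

x_1* = 1.734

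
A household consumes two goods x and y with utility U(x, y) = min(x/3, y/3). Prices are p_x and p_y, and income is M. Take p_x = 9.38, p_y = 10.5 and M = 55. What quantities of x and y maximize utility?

x* = 2.7666, y* = 2.7666

Leontief preferences: the optimum is at the kink where x/3 = y/3, i.e. y = x.
Budget: p_x·x + p_y·x = M, so (3·p_x + 3·p_y)·x = 3·M.
Demand: x*(p_x,p_y,M) = 3·M/(3·p_x + 3·p_y), y* = 3·M/(3·p_x + 3·p_y).
Here 3·9.38 + 3·10.5 = 59.64, giving x* = 2.7666 and y* = 2.7666.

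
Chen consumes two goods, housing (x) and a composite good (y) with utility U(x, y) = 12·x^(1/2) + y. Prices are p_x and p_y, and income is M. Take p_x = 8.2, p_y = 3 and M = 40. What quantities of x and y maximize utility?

Utility is quasi-linear in y; the FOC for x is 6/√x = p_x/p_y.
Solve: √x = 6·p_y/p_x, so x*(p_x,p_y) = (6·p_y/p_x)², and y* = (M − p_x·x*)/p_y.
Plugging in: x* = (6·3/8.2)² = 4.8186, y* = 0.1626.

x* = 4.8186, y* = 0.1626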